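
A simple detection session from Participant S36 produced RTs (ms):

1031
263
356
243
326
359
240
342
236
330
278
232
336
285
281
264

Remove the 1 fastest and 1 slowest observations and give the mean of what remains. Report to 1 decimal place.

Sorted: 232, 236, 240, 243, 263, 264, 278, 281, 285, 326, 330, 336, 342, 356, 359, 1031
Drop lowest 1 (232) and highest 1 (1031)
Remaining (n=14): Σ = 4139, mean = 4139/14 = 295.643

295.6 ms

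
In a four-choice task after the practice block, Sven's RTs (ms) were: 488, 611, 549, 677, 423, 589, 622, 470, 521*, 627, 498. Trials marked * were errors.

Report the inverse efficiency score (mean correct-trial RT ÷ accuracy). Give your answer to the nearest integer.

611 ms

Correct trials (n=10): 488, 611, 549, 677, 423, 589, 622, 470, 627, 498
Mean correct RT = 5554/10 = 555.4000 ms
Proportion correct = 10/11
IES = 555.4000 / (10/11) = 610.940 ms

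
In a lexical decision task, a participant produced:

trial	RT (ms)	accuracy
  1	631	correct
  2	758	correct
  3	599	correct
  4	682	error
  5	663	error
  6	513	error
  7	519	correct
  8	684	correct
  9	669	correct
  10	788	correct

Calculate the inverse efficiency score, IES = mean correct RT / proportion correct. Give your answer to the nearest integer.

Correct trials (n=7): 631, 758, 599, 519, 684, 669, 788
Mean correct RT = 4648/7 = 664.0000 ms
Proportion correct = 7/10
IES = 664.0000 / (7/10) = 948.571 ms

949 ms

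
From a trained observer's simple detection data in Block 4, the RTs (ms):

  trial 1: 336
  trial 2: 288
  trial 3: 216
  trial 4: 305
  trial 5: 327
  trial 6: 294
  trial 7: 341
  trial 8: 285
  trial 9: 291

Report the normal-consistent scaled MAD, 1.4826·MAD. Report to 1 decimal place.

Sorted: 216, 285, 288, 291, 294, 305, 327, 336, 341 → median = 294
|x − 294| sorted: 0, 3, 6, 9, 11, 33, 42, 47, 78 → MAD = 11
Robust SD ≈ 1.4826 × 11 = 16.309

16.3 ms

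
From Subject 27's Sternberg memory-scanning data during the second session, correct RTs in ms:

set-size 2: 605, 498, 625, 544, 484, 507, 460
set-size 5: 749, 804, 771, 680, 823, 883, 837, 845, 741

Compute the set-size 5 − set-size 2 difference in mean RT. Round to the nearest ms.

261 ms

M(set-size 2) = 3723/7 = 531.857
M(set-size 5) = 7133/9 = 792.556
Difference = 792.556 − 531.857 = 260.698 ms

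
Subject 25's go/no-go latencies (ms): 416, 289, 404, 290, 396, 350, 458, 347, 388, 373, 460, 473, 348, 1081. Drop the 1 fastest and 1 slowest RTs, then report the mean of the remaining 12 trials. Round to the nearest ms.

Sorted: 289, 290, 347, 348, 350, 373, 388, 396, 404, 416, 458, 460, 473, 1081
Drop lowest 1 (289) and highest 1 (1081)
Remaining (n=12): Σ = 4703, mean = 4703/12 = 391.917

392 ms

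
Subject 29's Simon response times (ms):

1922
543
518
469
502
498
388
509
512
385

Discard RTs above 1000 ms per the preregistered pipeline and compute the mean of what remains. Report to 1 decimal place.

Excluded: 1922
Retained (n=9): Σ = 4324
Mean = 4324/9 = 480.4444

480.4 ms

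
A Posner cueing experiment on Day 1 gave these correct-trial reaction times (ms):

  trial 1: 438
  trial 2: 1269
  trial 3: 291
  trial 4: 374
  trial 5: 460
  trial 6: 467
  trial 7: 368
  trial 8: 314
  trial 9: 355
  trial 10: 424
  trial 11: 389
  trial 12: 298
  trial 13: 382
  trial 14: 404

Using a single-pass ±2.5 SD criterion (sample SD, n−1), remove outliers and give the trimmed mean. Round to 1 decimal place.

381.8 ms

n = 14, ΣRT = 6233, M = 445.214
Σ(x−M)² = 770516.36; s = √(770516.36/13) = 243.455
Cutoffs: 445.214 ± 2.5·243.455 → [-163.4, 1053.9]
Outside: 1269 → excluded.
Retained (n=13): Σ = 4964, mean = 4964/13 = 381.846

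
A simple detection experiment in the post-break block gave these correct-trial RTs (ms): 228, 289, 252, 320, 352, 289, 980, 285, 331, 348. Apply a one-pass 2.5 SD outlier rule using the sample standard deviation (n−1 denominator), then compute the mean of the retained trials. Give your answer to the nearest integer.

299 ms

n = 10, ΣRT = 3674, M = 367.400
Σ(x−M)² = 431296.40; s = √(431296.40/9) = 218.911
Cutoffs: 367.400 ± 2.5·218.911 → [-179.9, 914.7]
Outside: 980 → excluded.
Retained (n=9): Σ = 2694, mean = 2694/9 = 299.333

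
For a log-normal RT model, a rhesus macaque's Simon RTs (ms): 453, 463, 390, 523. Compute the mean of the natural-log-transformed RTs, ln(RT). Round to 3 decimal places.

6.120

ln(RT): 6.1159, 6.1377, 5.9661, 6.2596
Σ ln(RT) = 24.4793
Mean = 24.4793/4 = 6.11984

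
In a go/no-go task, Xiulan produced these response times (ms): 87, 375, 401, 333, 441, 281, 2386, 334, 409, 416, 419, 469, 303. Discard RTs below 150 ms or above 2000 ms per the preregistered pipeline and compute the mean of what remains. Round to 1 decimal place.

380.1 ms

Excluded: 87, 2386
Retained (n=11): Σ = 4181
Mean = 4181/11 = 380.0909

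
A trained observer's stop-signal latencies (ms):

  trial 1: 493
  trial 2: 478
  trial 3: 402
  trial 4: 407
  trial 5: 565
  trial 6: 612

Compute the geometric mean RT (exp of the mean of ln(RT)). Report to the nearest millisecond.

ln(RT): 6.2005, 6.1696, 5.9965, 6.0088, 6.3368, 6.4167
Mean ln(RT) = 37.1289/6 = 6.18816
Geometric mean = exp(6.18816) = 486.95 ms

487 ms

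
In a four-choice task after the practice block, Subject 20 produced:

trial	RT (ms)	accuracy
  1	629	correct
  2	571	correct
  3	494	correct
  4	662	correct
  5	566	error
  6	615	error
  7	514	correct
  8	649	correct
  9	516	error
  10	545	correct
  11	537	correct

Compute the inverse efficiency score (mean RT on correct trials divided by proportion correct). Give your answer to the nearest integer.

791 ms

Correct trials (n=8): 629, 571, 494, 662, 514, 649, 545, 537
Mean correct RT = 4601/8 = 575.1250 ms
Proportion correct = 8/11
IES = 575.1250 / (8/11) = 790.797 ms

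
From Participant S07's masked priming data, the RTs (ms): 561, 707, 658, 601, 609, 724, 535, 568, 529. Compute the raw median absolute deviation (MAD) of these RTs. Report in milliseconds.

Sorted: 529, 535, 561, 568, 601, 609, 658, 707, 724 → median = 601
|x − 601|: 40, 106, 57, 0, 8, 123, 66, 33, 72
Sorted deviations: 0, 8, 33, 40, 57, 66, 72, 106, 123 → MAD = 57

57 ms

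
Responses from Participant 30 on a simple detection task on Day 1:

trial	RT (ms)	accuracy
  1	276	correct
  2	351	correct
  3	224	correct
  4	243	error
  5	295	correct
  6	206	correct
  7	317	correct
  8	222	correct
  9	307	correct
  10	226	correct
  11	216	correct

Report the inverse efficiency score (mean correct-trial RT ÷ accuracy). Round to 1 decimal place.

290.4 ms

Correct trials (n=10): 276, 351, 224, 295, 206, 317, 222, 307, 226, 216
Mean correct RT = 2640/10 = 264.0000 ms
Proportion correct = 10/11
IES = 264.0000 / (10/11) = 290.400 ms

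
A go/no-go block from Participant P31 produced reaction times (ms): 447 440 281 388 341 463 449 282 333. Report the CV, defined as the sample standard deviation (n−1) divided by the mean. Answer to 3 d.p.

0.193

n = 9, Σ = 3424, M = 380.4444
Σ(x−M)² = 42936.222; s = √(42936.222/8) = 73.2600
CV = 73.2600 / 380.4444 = 0.19256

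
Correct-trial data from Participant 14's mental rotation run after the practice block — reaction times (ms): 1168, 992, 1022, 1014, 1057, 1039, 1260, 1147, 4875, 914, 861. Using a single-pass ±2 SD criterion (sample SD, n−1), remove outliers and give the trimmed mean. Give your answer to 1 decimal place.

n = 11, ΣRT = 15349, M = 1395.364
Σ(x−M)² = 13445852.55; s = √(13445852.55/10) = 1159.563
Cutoffs: 1395.364 ± 2·1159.563 → [-923.8, 3714.5]
Outside: 4875 → excluded.
Retained (n=10): Σ = 10474, mean = 10474/10 = 1047.400

1047.4 ms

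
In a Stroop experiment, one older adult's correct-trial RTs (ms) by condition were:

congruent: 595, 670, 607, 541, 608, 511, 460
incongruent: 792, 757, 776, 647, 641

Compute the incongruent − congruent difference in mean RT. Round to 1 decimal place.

M(congruent) = 3992/7 = 570.286
M(incongruent) = 3613/5 = 722.600
Difference = 722.600 − 570.286 = 152.314 ms

152.3 ms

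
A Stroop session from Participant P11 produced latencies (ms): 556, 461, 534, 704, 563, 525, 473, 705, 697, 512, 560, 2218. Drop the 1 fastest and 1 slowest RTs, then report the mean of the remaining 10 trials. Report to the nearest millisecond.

Sorted: 461, 473, 512, 525, 534, 556, 560, 563, 697, 704, 705, 2218
Drop lowest 1 (461) and highest 1 (2218)
Remaining (n=10): Σ = 5829, mean = 5829/10 = 582.900

583 ms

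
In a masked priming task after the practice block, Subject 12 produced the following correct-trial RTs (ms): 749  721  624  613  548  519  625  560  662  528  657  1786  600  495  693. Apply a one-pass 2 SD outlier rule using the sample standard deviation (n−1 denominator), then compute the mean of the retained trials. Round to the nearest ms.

614 ms

n = 15, ΣRT = 10380, M = 692.000
Σ(x−M)² = 1360664.00; s = √(1360664.00/14) = 311.754
Cutoffs: 692.000 ± 2·311.754 → [68.5, 1315.5]
Outside: 1786 → excluded.
Retained (n=14): Σ = 8594, mean = 8594/14 = 613.857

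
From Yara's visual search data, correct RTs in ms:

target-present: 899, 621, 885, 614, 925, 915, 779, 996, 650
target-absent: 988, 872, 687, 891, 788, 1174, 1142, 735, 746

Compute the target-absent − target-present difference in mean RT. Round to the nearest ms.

82 ms

M(target-present) = 7284/9 = 809.333
M(target-absent) = 8023/9 = 891.444
Difference = 891.444 − 809.333 = 82.111 ms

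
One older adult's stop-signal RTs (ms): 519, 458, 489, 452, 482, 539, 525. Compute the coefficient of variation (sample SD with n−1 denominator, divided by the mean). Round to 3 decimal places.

n = 7, Σ = 3464, M = 494.8571
Σ(x−M)² = 6834.857; s = √(6834.857/6) = 33.7512
CV = 33.7512 / 494.8571 = 0.06820

0.068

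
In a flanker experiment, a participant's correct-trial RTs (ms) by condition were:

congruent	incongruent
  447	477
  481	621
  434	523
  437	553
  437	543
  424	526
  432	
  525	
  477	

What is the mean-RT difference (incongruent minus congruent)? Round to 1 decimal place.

M(congruent) = 4094/9 = 454.889
M(incongruent) = 3243/6 = 540.500
Difference = 540.500 − 454.889 = 85.611 ms

85.6 ms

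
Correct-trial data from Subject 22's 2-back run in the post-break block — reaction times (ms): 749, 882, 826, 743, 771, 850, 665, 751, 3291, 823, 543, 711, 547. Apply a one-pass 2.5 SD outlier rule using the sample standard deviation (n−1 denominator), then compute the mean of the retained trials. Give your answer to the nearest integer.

738 ms

n = 13, ΣRT = 12152, M = 934.769
Σ(x−M)² = 6144690.31; s = √(6144690.31/12) = 715.582
Cutoffs: 934.769 ± 2.5·715.582 → [-854.2, 2723.7]
Outside: 3291 → excluded.
Retained (n=12): Σ = 8861, mean = 8861/12 = 738.417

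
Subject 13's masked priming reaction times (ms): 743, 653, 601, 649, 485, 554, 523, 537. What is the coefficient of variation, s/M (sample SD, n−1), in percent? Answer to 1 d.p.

14.3%

n = 8, Σ = 4745, M = 593.1250
Σ(x−M)² = 50520.875; s = √(50520.875/7) = 84.9545
CV = 84.9545 / 593.1250 = 0.14323 = 14.323%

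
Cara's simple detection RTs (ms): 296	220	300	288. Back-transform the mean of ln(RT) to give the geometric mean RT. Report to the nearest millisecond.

274 ms

ln(RT): 5.6904, 5.3936, 5.7038, 5.6630
Mean ln(RT) = 22.4507/4 = 5.61268
Geometric mean = exp(5.61268) = 273.88 ms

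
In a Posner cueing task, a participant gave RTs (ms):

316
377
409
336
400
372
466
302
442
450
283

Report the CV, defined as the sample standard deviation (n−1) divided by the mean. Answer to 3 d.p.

0.165

n = 11, Σ = 4153, M = 377.5455
Σ(x−M)² = 38912.727; s = √(38912.727/10) = 62.3801
CV = 62.3801 / 377.5455 = 0.16523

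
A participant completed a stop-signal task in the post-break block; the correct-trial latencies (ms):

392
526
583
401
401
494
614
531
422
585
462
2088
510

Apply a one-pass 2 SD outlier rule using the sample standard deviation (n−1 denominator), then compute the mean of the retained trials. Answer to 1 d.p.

493.4 ms

n = 13, ΣRT = 8009, M = 616.077
Σ(x−M)² = 2414260.92; s = √(2414260.92/12) = 448.540
Cutoffs: 616.077 ± 2·448.540 → [-281.0, 1513.2]
Outside: 2088 → excluded.
Retained (n=12): Σ = 5921, mean = 5921/12 = 493.417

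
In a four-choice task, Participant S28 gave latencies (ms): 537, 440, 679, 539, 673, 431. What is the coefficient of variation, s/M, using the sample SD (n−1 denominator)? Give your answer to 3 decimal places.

n = 6, Σ = 3299, M = 549.8333
Σ(x−M)² = 58320.833; s = √(58320.833/5) = 108.0008
CV = 108.0008 / 549.8333 = 0.19642

0.196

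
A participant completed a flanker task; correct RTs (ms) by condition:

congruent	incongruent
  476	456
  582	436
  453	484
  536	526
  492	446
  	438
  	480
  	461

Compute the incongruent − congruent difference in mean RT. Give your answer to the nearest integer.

M(congruent) = 2539/5 = 507.800
M(incongruent) = 3727/8 = 465.875
Difference = 465.875 − 507.800 = -41.925 ms

-42 ms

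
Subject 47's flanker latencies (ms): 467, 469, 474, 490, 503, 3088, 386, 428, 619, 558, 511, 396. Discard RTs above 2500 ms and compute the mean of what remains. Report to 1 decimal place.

Excluded: 3088
Retained (n=11): Σ = 5301
Mean = 5301/11 = 481.9091

481.9 ms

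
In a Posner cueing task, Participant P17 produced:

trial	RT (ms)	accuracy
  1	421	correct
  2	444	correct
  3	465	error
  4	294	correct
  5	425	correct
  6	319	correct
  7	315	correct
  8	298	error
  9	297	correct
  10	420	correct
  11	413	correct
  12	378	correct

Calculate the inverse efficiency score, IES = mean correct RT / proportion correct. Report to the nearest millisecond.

Correct trials (n=10): 421, 444, 294, 425, 319, 315, 297, 420, 413, 378
Mean correct RT = 3726/10 = 372.6000 ms
Proportion correct = 10/12
IES = 372.6000 / (10/12) = 447.120 ms

447 ms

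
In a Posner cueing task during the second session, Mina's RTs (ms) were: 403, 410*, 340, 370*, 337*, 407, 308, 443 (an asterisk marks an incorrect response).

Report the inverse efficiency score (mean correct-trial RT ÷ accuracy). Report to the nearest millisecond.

Correct trials (n=5): 403, 340, 407, 308, 443
Mean correct RT = 1901/5 = 380.2000 ms
Proportion correct = 5/8
IES = 380.2000 / (5/8) = 608.320 ms

608 ms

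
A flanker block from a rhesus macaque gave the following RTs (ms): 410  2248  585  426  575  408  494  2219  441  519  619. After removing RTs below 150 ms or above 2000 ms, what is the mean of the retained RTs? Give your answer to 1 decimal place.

Excluded: 2219, 2248
Retained (n=9): Σ = 4477
Mean = 4477/9 = 497.4444

497.4 ms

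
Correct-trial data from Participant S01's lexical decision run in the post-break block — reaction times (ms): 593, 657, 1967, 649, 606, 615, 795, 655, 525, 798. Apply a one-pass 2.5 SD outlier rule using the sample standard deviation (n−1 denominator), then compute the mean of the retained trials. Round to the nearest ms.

n = 10, ΣRT = 7860, M = 786.000
Σ(x−M)² = 1614568.00; s = √(1614568.00/9) = 423.552
Cutoffs: 786.000 ± 2.5·423.552 → [-272.9, 1844.9]
Outside: 1967 → excluded.
Retained (n=9): Σ = 5893, mean = 5893/9 = 654.778

655 ms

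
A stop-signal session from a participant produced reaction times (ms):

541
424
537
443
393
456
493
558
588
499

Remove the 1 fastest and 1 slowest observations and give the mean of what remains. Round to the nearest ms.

Sorted: 393, 424, 443, 456, 493, 499, 537, 541, 558, 588
Drop lowest 1 (393) and highest 1 (588)
Remaining (n=8): Σ = 3951, mean = 3951/8 = 493.875

494 ms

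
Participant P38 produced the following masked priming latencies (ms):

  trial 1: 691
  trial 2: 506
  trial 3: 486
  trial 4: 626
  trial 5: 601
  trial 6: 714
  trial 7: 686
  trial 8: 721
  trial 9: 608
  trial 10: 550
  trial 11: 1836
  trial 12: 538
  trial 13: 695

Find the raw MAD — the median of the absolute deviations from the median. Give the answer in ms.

Sorted: 486, 506, 538, 550, 601, 608, 626, 686, 691, 695, 714, 721, 1836 → median = 626
|x − 626|: 65, 120, 140, 0, 25, 88, 60, 95, 18, 76, 1210, 88, 69
Sorted deviations: 0, 18, 25, 60, 65, 69, 76, 88, 88, 95, 120, 140, 1210 → MAD = 76

76 ms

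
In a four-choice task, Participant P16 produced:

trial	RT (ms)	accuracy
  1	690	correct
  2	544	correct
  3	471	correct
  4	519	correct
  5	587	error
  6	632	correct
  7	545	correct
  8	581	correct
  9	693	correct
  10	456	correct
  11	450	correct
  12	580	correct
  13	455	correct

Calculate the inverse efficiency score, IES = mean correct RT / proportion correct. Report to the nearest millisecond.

Correct trials (n=12): 690, 544, 471, 519, 632, 545, 581, 693, 456, 450, 580, 455
Mean correct RT = 6616/12 = 551.3333 ms
Proportion correct = 12/13
IES = 551.3333 / (12/13) = 597.278 ms

597 ms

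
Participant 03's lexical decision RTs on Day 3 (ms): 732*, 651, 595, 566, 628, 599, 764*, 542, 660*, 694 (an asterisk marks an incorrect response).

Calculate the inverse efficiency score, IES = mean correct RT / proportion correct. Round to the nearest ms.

Correct trials (n=7): 651, 595, 566, 628, 599, 542, 694
Mean correct RT = 4275/7 = 610.7143 ms
Proportion correct = 7/10
IES = 610.7143 / (7/10) = 872.449 ms

872 ms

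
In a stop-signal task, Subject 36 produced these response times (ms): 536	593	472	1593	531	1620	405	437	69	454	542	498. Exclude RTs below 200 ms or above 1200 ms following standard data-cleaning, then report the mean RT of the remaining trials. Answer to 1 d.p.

Excluded: 69, 1593, 1620
Retained (n=9): Σ = 4468
Mean = 4468/9 = 496.4444

496.4 ms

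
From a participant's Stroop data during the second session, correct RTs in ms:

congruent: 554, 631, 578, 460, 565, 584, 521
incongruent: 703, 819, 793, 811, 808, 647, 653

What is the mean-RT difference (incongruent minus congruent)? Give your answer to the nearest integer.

192 ms

M(congruent) = 3893/7 = 556.143
M(incongruent) = 5234/7 = 747.714
Difference = 747.714 − 556.143 = 191.571 ms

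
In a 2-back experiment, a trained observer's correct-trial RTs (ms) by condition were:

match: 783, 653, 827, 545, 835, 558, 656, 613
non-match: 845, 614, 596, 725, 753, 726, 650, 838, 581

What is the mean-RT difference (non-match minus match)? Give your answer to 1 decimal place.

19.4 ms

M(match) = 5470/8 = 683.750
M(non-match) = 6328/9 = 703.111
Difference = 703.111 − 683.750 = 19.361 ms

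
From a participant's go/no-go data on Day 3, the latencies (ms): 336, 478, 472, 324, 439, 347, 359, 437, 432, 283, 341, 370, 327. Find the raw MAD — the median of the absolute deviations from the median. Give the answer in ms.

35 ms

Sorted: 283, 324, 327, 336, 341, 347, 359, 370, 432, 437, 439, 472, 478 → median = 359
|x − 359|: 23, 119, 113, 35, 80, 12, 0, 78, 73, 76, 18, 11, 32
Sorted deviations: 0, 11, 12, 18, 23, 32, 35, 73, 76, 78, 80, 113, 119 → MAD = 35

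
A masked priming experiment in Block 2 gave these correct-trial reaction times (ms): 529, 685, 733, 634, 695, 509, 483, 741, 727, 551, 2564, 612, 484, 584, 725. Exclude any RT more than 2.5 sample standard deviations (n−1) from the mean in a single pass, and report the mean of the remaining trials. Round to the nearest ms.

621 ms

n = 15, ΣRT = 11256, M = 750.400
Σ(x−M)² = 3647991.60; s = √(3647991.60/14) = 510.461
Cutoffs: 750.400 ± 2.5·510.461 → [-525.8, 2026.6]
Outside: 2564 → excluded.
Retained (n=14): Σ = 8692, mean = 8692/14 = 620.857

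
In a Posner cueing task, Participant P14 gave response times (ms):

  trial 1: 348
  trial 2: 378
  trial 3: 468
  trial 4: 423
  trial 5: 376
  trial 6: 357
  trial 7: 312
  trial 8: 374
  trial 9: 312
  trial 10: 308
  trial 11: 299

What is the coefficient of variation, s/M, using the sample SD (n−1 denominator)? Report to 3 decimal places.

n = 11, Σ = 3955, M = 359.5455
Σ(x−M)² = 27592.727; s = √(27592.727/10) = 52.5288
CV = 52.5288 / 359.5455 = 0.14610

0.146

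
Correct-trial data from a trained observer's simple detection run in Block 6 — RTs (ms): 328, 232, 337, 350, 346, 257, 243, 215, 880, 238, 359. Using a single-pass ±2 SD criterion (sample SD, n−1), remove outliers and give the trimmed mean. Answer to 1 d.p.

n = 11, ΣRT = 3785, M = 344.091
Σ(x−M)² = 346056.91; s = √(346056.91/10) = 186.026
Cutoffs: 344.091 ± 2·186.026 → [-28.0, 716.1]
Outside: 880 → excluded.
Retained (n=10): Σ = 2905, mean = 2905/10 = 290.500

290.5 ms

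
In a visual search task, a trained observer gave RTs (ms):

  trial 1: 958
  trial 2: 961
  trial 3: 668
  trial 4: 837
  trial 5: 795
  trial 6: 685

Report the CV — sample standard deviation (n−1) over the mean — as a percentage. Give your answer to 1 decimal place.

15.6%

n = 6, Σ = 4904, M = 817.3333
Σ(x−M)² = 81125.333; s = √(81125.333/5) = 127.3777
CV = 127.3777 / 817.3333 = 0.15585 = 15.585%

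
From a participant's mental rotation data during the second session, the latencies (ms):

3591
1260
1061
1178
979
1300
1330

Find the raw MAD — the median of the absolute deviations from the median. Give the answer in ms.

82 ms

Sorted: 979, 1061, 1178, 1260, 1300, 1330, 3591 → median = 1260
|x − 1260|: 2331, 0, 199, 82, 281, 40, 70
Sorted deviations: 0, 40, 70, 82, 199, 281, 2331 → MAD = 82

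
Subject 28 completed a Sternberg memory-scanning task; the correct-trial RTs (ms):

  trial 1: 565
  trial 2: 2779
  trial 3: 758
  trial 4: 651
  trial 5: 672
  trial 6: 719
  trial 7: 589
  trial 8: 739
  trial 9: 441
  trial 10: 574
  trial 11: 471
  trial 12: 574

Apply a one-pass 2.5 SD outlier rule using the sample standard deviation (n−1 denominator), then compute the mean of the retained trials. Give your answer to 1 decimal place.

613.9 ms

n = 12, ΣRT = 9532, M = 794.333
Σ(x−M)² = 4405706.67; s = √(4405706.67/11) = 632.866
Cutoffs: 794.333 ± 2.5·632.866 → [-787.8, 2376.5]
Outside: 2779 → excluded.
Retained (n=11): Σ = 6753, mean = 6753/11 = 613.909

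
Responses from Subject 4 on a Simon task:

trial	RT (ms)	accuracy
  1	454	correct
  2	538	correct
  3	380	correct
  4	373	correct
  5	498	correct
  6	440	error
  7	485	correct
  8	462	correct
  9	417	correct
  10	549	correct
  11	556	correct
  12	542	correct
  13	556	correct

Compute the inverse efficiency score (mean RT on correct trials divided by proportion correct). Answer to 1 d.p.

524.5 ms

Correct trials (n=12): 454, 538, 380, 373, 498, 485, 462, 417, 549, 556, 542, 556
Mean correct RT = 5810/12 = 484.1667 ms
Proportion correct = 12/13
IES = 484.1667 / (12/13) = 524.514 ms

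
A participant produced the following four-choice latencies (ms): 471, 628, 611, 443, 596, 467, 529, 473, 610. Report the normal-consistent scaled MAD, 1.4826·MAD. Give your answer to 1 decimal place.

99.3 ms

Sorted: 443, 467, 471, 473, 529, 596, 610, 611, 628 → median = 529
|x − 529| sorted: 0, 56, 58, 62, 67, 81, 82, 86, 99 → MAD = 67
Robust SD ≈ 1.4826 × 67 = 99.334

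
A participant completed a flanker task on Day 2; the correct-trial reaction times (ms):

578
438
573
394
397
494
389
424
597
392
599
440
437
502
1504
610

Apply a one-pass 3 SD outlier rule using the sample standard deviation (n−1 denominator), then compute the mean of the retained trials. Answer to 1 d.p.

n = 16, ΣRT = 8768, M = 548.000
Σ(x−M)² = 1076934.00; s = √(1076934.00/15) = 267.947
Cutoffs: 548.000 ± 3·267.947 → [-255.8, 1351.8]
Outside: 1504 → excluded.
Retained (n=15): Σ = 7264, mean = 7264/15 = 484.267

484.3 ms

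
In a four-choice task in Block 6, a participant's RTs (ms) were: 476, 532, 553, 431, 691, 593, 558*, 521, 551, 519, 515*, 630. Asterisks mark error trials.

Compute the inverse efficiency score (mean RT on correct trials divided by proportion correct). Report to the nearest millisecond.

Correct trials (n=10): 476, 532, 553, 431, 691, 593, 521, 551, 519, 630
Mean correct RT = 5497/10 = 549.7000 ms
Proportion correct = 10/12
IES = 549.7000 / (10/12) = 659.640 ms

660 ms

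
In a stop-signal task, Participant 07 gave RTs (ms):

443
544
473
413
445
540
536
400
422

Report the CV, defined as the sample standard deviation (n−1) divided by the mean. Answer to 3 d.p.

0.123

n = 9, Σ = 4216, M = 468.4444
Σ(x−M)² = 26526.222; s = √(26526.222/8) = 57.5828
CV = 57.5828 / 468.4444 = 0.12292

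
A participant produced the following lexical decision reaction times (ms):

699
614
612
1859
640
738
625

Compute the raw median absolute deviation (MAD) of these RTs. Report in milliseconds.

28 ms

Sorted: 612, 614, 625, 640, 699, 738, 1859 → median = 640
|x − 640|: 59, 26, 28, 1219, 0, 98, 15
Sorted deviations: 0, 15, 26, 28, 59, 98, 1219 → MAD = 28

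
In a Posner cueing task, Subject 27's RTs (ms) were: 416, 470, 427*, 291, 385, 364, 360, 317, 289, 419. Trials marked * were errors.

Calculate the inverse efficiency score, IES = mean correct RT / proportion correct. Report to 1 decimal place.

Correct trials (n=9): 416, 470, 291, 385, 364, 360, 317, 289, 419
Mean correct RT = 3311/9 = 367.8889 ms
Proportion correct = 9/10
IES = 367.8889 / (9/10) = 408.765 ms

408.8 ms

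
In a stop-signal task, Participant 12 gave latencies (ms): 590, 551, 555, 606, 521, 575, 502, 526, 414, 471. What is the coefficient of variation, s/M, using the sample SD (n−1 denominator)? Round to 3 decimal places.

0.109

n = 10, Σ = 5311, M = 531.1000
Σ(x−M)² = 30272.900; s = √(30272.900/9) = 57.9970
CV = 57.9970 / 531.1000 = 0.10920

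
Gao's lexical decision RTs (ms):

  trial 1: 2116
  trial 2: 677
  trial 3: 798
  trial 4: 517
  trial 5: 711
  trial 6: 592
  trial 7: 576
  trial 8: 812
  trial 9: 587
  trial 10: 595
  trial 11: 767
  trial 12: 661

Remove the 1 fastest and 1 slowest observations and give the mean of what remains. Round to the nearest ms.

Sorted: 517, 576, 587, 592, 595, 661, 677, 711, 767, 798, 812, 2116
Drop lowest 1 (517) and highest 1 (2116)
Remaining (n=10): Σ = 6776, mean = 6776/10 = 677.600

678 ms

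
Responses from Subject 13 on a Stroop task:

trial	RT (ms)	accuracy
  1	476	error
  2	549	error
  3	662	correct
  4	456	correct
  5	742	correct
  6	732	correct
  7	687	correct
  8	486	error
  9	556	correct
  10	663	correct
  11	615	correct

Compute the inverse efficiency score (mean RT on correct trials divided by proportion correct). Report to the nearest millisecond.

879 ms

Correct trials (n=8): 662, 456, 742, 732, 687, 556, 663, 615
Mean correct RT = 5113/8 = 639.1250 ms
Proportion correct = 8/11
IES = 639.1250 / (8/11) = 878.797 ms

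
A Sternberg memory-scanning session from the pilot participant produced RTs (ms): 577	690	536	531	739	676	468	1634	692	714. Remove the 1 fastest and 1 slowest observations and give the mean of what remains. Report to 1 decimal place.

Sorted: 468, 531, 536, 577, 676, 690, 692, 714, 739, 1634
Drop lowest 1 (468) and highest 1 (1634)
Remaining (n=8): Σ = 5155, mean = 5155/8 = 644.375

644.4 ms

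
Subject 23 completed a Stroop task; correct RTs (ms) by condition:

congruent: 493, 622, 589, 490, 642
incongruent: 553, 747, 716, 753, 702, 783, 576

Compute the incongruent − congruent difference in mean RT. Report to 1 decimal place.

122.8 ms

M(congruent) = 2836/5 = 567.200
M(incongruent) = 4830/7 = 690.000
Difference = 690.000 − 567.200 = 122.800 ms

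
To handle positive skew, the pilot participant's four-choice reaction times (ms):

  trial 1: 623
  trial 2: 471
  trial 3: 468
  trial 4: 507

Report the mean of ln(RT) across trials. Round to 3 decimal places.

6.242

ln(RT): 6.4345, 6.1549, 6.1485, 6.2285
Σ ln(RT) = 24.9664
Mean = 24.9664/4 = 6.24160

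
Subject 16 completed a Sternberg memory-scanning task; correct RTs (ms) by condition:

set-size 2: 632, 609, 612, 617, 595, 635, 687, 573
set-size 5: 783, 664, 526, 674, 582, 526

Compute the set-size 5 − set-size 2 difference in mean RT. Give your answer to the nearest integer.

6 ms

M(set-size 2) = 4960/8 = 620.000
M(set-size 5) = 3755/6 = 625.833
Difference = 625.833 − 620.000 = 5.833 ms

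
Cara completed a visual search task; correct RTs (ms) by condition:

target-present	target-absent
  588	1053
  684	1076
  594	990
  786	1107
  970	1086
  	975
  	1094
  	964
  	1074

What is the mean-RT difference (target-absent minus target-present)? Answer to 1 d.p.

M(target-present) = 3622/5 = 724.400
M(target-absent) = 9419/9 = 1046.556
Difference = 1046.556 − 724.400 = 322.156 ms

322.2 ms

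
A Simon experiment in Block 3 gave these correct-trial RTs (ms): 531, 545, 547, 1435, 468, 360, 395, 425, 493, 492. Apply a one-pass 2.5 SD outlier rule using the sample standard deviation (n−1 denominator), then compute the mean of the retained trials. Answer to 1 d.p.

472.9 ms

n = 10, ΣRT = 5691, M = 569.100
Σ(x−M)² = 869058.90; s = √(869058.90/9) = 310.744
Cutoffs: 569.100 ± 2.5·310.744 → [-207.8, 1346.0]
Outside: 1435 → excluded.
Retained (n=9): Σ = 4256, mean = 4256/9 = 472.889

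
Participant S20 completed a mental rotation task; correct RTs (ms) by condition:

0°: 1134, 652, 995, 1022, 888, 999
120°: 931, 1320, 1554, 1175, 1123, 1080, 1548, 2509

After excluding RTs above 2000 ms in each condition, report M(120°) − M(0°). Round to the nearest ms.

120°: exclude 2509
M(0°) = 5690/6 = 948.333
M(120°) = 8731/7 = 1247.286
Difference = 1247.286 − 948.333 = 298.952 ms

299 ms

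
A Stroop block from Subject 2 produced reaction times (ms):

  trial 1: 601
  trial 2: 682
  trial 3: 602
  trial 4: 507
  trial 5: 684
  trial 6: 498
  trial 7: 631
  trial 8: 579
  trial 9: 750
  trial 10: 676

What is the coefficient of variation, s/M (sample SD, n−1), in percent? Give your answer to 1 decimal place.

12.9%

n = 10, Σ = 6210, M = 621.0000
Σ(x−M)² = 58106.000; s = √(58106.000/9) = 80.3506
CV = 80.3506 / 621.0000 = 0.12939 = 12.939%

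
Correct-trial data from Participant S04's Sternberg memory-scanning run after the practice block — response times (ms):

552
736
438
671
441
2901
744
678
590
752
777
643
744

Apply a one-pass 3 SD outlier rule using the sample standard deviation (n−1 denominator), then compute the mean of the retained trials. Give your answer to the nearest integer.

n = 13, ΣRT = 10667, M = 820.538
Σ(x−M)² = 4843621.23; s = √(4843621.23/12) = 635.323
Cutoffs: 820.538 ± 3·635.323 → [-1085.4, 2726.5]
Outside: 2901 → excluded.
Retained (n=12): Σ = 7766, mean = 7766/12 = 647.167

647 ms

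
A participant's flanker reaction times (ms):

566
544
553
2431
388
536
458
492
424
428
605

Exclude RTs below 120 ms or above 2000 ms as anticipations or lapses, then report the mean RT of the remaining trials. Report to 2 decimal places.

Excluded: 2431
Retained (n=10): Σ = 4994
Mean = 4994/10 = 499.4000

499.40 ms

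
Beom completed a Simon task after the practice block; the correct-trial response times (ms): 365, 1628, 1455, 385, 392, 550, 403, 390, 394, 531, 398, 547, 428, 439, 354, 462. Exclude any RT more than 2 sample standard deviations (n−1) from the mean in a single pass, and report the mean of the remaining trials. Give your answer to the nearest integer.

n = 16, ΣRT = 9121, M = 570.062
Σ(x−M)² = 2229466.94; s = √(2229466.94/15) = 385.527
Cutoffs: 570.062 ± 2·385.527 → [-201.0, 1341.1]
Outside: 1455, 1628 → excluded.
Retained (n=14): Σ = 6038, mean = 6038/14 = 431.286

431 ms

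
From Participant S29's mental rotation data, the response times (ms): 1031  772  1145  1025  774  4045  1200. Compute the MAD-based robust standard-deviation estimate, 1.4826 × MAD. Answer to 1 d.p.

250.6 ms

Sorted: 772, 774, 1025, 1031, 1145, 1200, 4045 → median = 1031
|x − 1031| sorted: 0, 6, 114, 169, 257, 259, 3014 → MAD = 169
Robust SD ≈ 1.4826 × 169 = 250.559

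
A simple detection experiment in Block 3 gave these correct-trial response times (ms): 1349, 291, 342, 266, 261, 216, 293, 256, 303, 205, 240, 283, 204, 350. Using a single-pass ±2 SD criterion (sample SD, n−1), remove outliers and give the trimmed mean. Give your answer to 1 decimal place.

270.0 ms

n = 14, ΣRT = 4859, M = 347.071
Σ(x−M)² = 1107582.93; s = √(1107582.93/13) = 291.888
Cutoffs: 347.071 ± 2·291.888 → [-236.7, 930.8]
Outside: 1349 → excluded.
Retained (n=13): Σ = 3510, mean = 3510/13 = 270.000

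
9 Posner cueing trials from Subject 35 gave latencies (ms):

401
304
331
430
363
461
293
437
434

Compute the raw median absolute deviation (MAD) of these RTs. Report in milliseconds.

Sorted: 293, 304, 331, 363, 401, 430, 434, 437, 461 → median = 401
|x − 401|: 0, 97, 70, 29, 38, 60, 108, 36, 33
Sorted deviations: 0, 29, 33, 36, 38, 60, 70, 97, 108 → MAD = 38

38 ms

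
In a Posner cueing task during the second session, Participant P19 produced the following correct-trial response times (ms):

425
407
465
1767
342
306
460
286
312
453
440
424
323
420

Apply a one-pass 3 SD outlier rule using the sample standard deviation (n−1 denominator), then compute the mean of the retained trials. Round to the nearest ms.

n = 14, ΣRT = 6830, M = 487.857
Σ(x−M)² = 1813377.71; s = √(1813377.71/13) = 373.484
Cutoffs: 487.857 ± 3·373.484 → [-632.6, 1608.3]
Outside: 1767 → excluded.
Retained (n=13): Σ = 5063, mean = 5063/13 = 389.462

389 ms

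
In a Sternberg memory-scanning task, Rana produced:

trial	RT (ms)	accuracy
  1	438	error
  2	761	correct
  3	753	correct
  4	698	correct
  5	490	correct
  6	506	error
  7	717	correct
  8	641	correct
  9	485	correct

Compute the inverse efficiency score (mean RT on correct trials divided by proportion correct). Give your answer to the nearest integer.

Correct trials (n=7): 761, 753, 698, 490, 717, 641, 485
Mean correct RT = 4545/7 = 649.2857 ms
Proportion correct = 7/9
IES = 649.2857 / (7/9) = 834.796 ms

835 ms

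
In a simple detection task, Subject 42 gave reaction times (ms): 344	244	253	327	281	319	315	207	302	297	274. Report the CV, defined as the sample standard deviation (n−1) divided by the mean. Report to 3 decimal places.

n = 11, Σ = 3163, M = 287.5455
Σ(x−M)² = 16588.727; s = √(16588.727/10) = 40.7293
CV = 40.7293 / 287.5455 = 0.14164

0.142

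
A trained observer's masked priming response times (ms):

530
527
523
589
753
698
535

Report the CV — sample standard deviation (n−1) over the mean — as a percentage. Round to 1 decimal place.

15.9%

n = 7, Σ = 4155, M = 593.5714
Σ(x−M)² = 53227.714; s = √(53227.714/6) = 94.1875
CV = 94.1875 / 593.5714 = 0.15868 = 15.868%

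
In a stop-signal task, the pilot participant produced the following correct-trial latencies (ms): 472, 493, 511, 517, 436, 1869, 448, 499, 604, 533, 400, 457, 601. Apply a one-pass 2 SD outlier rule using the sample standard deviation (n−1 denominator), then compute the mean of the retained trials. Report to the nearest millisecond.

498 ms

n = 13, ΣRT = 7840, M = 603.077
Σ(x−M)² = 1778036.92; s = √(1778036.92/12) = 384.928
Cutoffs: 603.077 ± 2·384.928 → [-166.8, 1372.9]
Outside: 1869 → excluded.
Retained (n=12): Σ = 5971, mean = 5971/12 = 497.583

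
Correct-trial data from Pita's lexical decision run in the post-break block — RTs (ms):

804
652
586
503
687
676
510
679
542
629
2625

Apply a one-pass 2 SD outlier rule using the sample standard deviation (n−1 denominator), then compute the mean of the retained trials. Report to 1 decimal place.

n = 11, ΣRT = 8893, M = 808.455
Σ(x−M)² = 3708454.73; s = √(3708454.73/10) = 608.971
Cutoffs: 808.455 ± 2·608.971 → [-409.5, 2026.4]
Outside: 2625 → excluded.
Retained (n=10): Σ = 6268, mean = 6268/10 = 626.800

626.8 ms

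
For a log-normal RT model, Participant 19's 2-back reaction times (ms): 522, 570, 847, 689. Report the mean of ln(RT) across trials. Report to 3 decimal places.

6.470

ln(RT): 6.2577, 6.3456, 6.7417, 6.5352
Σ ln(RT) = 25.8802
Mean = 25.8802/4 = 6.47006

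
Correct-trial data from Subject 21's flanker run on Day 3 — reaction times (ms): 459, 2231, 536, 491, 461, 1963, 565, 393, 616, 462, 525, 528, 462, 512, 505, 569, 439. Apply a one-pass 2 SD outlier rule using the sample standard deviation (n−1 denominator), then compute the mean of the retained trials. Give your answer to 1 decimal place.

501.5 ms

n = 17, ΣRT = 11717, M = 689.235
Σ(x−M)² = 4574617.06; s = √(4574617.06/16) = 534.709
Cutoffs: 689.235 ± 2·534.709 → [-380.2, 1758.7]
Outside: 1963, 2231 → excluded.
Retained (n=15): Σ = 7523, mean = 7523/15 = 501.533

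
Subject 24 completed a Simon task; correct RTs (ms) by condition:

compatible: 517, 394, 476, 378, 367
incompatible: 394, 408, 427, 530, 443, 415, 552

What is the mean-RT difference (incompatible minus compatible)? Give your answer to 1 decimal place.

M(compatible) = 2132/5 = 426.400
M(incompatible) = 3169/7 = 452.714
Difference = 452.714 − 426.400 = 26.314 ms

26.3 ms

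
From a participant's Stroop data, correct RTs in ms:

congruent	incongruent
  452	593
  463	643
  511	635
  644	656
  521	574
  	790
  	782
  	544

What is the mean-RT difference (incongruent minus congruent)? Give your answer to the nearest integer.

134 ms

M(congruent) = 2591/5 = 518.200
M(incongruent) = 5217/8 = 652.125
Difference = 652.125 − 518.200 = 133.925 ms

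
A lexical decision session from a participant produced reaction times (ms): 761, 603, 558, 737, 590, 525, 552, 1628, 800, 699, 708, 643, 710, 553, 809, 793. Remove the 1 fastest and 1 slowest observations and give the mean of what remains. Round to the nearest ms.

Sorted: 525, 552, 553, 558, 590, 603, 643, 699, 708, 710, 737, 761, 793, 800, 809, 1628
Drop lowest 1 (525) and highest 1 (1628)
Remaining (n=14): Σ = 9516, mean = 9516/14 = 679.714

680 ms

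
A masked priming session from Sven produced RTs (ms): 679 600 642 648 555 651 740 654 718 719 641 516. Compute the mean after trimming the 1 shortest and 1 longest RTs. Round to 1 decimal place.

650.7 ms

Sorted: 516, 555, 600, 641, 642, 648, 651, 654, 679, 718, 719, 740
Drop lowest 1 (516) and highest 1 (740)
Remaining (n=10): Σ = 6507, mean = 6507/10 = 650.700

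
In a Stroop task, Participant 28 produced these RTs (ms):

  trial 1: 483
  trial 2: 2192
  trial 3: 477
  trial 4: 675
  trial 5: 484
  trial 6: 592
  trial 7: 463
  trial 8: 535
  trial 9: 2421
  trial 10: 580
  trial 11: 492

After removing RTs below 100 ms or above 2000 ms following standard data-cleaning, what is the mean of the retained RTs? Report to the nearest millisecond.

Excluded: 2192, 2421
Retained (n=9): Σ = 4781
Mean = 4781/9 = 531.2222

531 ms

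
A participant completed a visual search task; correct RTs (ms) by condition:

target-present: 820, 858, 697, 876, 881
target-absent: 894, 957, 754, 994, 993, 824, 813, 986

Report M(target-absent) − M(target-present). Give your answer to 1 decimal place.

M(target-present) = 4132/5 = 826.400
M(target-absent) = 7215/8 = 901.875
Difference = 901.875 − 826.400 = 75.475 ms

75.5 ms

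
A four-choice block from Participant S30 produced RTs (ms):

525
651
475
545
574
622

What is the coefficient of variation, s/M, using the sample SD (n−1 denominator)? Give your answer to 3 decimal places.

n = 6, Σ = 3392, M = 565.3333
Σ(x−M)² = 20825.333; s = √(20825.333/5) = 64.5373
CV = 64.5373 / 565.3333 = 0.11416

0.114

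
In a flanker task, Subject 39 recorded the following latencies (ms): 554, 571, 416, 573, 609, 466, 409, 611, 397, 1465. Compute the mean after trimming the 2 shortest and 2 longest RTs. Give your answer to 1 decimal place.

Sorted: 397, 409, 416, 466, 554, 571, 573, 609, 611, 1465
Drop lowest 2 (397, 409) and highest 2 (611, 1465)
Remaining (n=6): Σ = 3189, mean = 3189/6 = 531.500

531.5 ms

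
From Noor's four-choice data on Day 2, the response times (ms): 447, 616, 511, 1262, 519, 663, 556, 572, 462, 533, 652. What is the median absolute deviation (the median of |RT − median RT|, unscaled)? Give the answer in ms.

Sorted: 447, 462, 511, 519, 533, 556, 572, 616, 652, 663, 1262 → median = 556
|x − 556|: 109, 60, 45, 706, 37, 107, 0, 16, 94, 23, 96
Sorted deviations: 0, 16, 23, 37, 45, 60, 94, 96, 107, 109, 706 → MAD = 60

60 ms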